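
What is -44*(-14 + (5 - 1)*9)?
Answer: -968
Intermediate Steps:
-44*(-14 + (5 - 1)*9) = -44*(-14 + 4*9) = -44*(-14 + 36) = -44*22 = -968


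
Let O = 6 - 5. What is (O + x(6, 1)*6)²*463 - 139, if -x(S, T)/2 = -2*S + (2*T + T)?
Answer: 5500764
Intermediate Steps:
x(S, T) = -6*T + 4*S (x(S, T) = -2*(-2*S + (2*T + T)) = -2*(-2*S + 3*T) = -6*T + 4*S)
O = 1
(O + x(6, 1)*6)²*463 - 139 = (1 + (-6*1 + 4*6)*6)²*463 - 139 = (1 + (-6 + 24)*6)²*463 - 139 = (1 + 18*6)²*463 - 139 = (1 + 108)²*463 - 139 = 109²*463 - 139 = 11881*463 - 139 = 5500903 - 139 = 5500764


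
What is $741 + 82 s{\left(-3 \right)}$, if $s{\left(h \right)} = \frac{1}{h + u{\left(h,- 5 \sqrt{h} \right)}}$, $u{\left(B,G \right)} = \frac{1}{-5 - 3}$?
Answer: $\frac{17869}{25} \approx 714.76$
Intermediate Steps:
$u{\left(B,G \right)} = - \frac{1}{8}$ ($u{\left(B,G \right)} = \frac{1}{-8} = - \frac{1}{8}$)
$s{\left(h \right)} = \frac{1}{- \frac{1}{8} + h}$ ($s{\left(h \right)} = \frac{1}{h - \frac{1}{8}} = \frac{1}{- \frac{1}{8} + h}$)
$741 + 82 s{\left(-3 \right)} = 741 + 82 \frac{8}{-1 + 8 \left(-3\right)} = 741 + 82 \frac{8}{-1 - 24} = 741 + 82 \frac{8}{-25} = 741 + 82 \cdot 8 \left(- \frac{1}{25}\right) = 741 + 82 \left(- \frac{8}{25}\right) = 741 - \frac{656}{25} = \frac{17869}{25}$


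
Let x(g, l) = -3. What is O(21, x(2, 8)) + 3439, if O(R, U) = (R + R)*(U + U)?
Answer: 3187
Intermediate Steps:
O(R, U) = 4*R*U (O(R, U) = (2*R)*(2*U) = 4*R*U)
O(21, x(2, 8)) + 3439 = 4*21*(-3) + 3439 = -252 + 3439 = 3187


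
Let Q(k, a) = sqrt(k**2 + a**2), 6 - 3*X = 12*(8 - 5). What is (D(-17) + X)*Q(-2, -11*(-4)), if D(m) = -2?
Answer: -24*sqrt(485) ≈ -528.54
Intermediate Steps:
X = -10 (X = 2 - 4*(8 - 5) = 2 - 4*3 = 2 - 1/3*36 = 2 - 12 = -10)
Q(k, a) = sqrt(a**2 + k**2)
(D(-17) + X)*Q(-2, -11*(-4)) = (-2 - 10)*sqrt((-11*(-4))**2 + (-2)**2) = -12*sqrt(44**2 + 4) = -12*sqrt(1936 + 4) = -24*sqrt(485)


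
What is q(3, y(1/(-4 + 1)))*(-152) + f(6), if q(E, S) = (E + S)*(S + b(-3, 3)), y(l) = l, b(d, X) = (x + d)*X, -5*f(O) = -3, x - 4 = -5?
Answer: 224987/45 ≈ 4999.7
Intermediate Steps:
x = -1 (x = 4 - 5 = -1)
f(O) = ⅗ (f(O) = -⅕*(-3) = ⅗)
b(d, X) = X*(-1 + d) (b(d, X) = (-1 + d)*X = X*(-1 + d))
q(E, S) = (-12 + S)*(E + S) (q(E, S) = (E + S)*(S + 3*(-1 - 3)) = (E + S)*(S + 3*(-4)) = (E + S)*(S - 12) = (E + S)*(-12 + S) = (-12 + S)*(E + S))
q(3, y(1/(-4 + 1)))*(-152) + f(6) = ((1/(-4 + 1))² - 12*3 - 12/(-4 + 1) + 3/(-4 + 1))*(-152) + ⅗ = ((1/(-3))² - 36 - 12/(-3) + 3/(-3))*(-152) + ⅗ = ((-⅓)² - 36 - 12*(-⅓) + 3*(-⅓))*(-152) + ⅗ = (⅑ - 36 + 4 - 1)*(-152) + ⅗ = -296/9*(-152) + ⅗ = 44992/9 + ⅗ = 224987/45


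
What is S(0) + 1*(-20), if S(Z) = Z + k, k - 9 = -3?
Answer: -14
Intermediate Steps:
k = 6 (k = 9 - 3 = 6)
S(Z) = 6 + Z (S(Z) = Z + 6 = 6 + Z)
S(0) + 1*(-20) = (6 + 0) + 1*(-20) = 6 - 20 = -14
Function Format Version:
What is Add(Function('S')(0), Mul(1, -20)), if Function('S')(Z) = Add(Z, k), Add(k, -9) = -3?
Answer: -14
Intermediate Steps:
k = 6 (k = Add(9, -3) = 6)
Function('S')(Z) = Add(6, Z) (Function('S')(Z) = Add(Z, 6) = Add(6, Z))
Add(Function('S')(0), Mul(1, -20)) = Add(Add(6, 0), Mul(1, -20)) = Add(6, -20) = -14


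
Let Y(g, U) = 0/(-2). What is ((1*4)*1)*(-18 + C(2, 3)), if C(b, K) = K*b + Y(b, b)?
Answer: -48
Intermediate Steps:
Y(g, U) = 0 (Y(g, U) = 0*(-½) = 0)
C(b, K) = K*b (C(b, K) = K*b + 0 = K*b)
((1*4)*1)*(-18 + C(2, 3)) = ((1*4)*1)*(-18 + 3*2) = (4*1)*(-18 + 6) = 4*(-12) = -48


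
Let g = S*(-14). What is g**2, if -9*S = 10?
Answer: 19600/81 ≈ 241.98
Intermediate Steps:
S = -10/9 (S = -1/9*10 = -10/9 ≈ -1.1111)
g = 140/9 (g = -10/9*(-14) = 140/9 ≈ 15.556)
g**2 = (140/9)**2 = 19600/81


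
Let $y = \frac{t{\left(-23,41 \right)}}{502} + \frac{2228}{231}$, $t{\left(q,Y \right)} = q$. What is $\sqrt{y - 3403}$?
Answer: $\frac{i \sqrt{45631689777366}}{115962} \approx 58.253 i$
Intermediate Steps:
$y = \frac{1113143}{115962}$ ($y = - \frac{23}{502} + \frac{2228}{231} = \frac{1113143}{115962} \approx 9.5992$)
$\sqrt{y - 3403} = \sqrt{\frac{1113143}{115962} - 3403} = \sqrt{- \frac{393505543}{115962}} = \frac{i \sqrt{45631689777366}}{115962}$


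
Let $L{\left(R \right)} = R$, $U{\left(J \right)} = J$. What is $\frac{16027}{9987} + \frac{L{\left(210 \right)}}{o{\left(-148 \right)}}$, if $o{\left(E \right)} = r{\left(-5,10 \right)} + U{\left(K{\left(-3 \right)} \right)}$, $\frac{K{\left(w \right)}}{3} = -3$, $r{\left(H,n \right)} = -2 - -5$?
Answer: $- \frac{333518}{9987} \approx -33.395$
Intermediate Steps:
$r{\left(H,n \right)} = 3$ ($r{\left(H,n \right)} = -2 + 5 = 3$)
$K{\left(w \right)} = -9$ ($K{\left(w \right)} = 3 \left(-3\right) = -9$)
$o{\left(E \right)} = -6$ ($o{\left(E \right)} = 3 - 9 = -6$)
$\frac{16027}{9987} + \frac{L{\left(210 \right)}}{o{\left(-148 \right)}} = \frac{16027}{9987} + \frac{210}{-6} = 16027 \cdot \frac{1}{9987} + 210 \left(- \frac{1}{6}\right) = \frac{16027}{9987} - 35 = - \frac{333518}{9987}$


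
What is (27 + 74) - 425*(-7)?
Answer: 3076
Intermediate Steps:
(27 + 74) - 425*(-7) = 101 - 85*(-35) = 101 + 2975 = 3076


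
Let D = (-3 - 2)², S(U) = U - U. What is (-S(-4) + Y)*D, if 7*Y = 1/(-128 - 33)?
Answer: -25/1127 ≈ -0.022183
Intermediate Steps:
S(U) = 0
Y = -1/1127 (Y = 1/(7*(-128 - 33)) = (⅐)/(-161) = (⅐)*(-1/161) = -1/1127 ≈ -0.00088731)
D = 25 (D = (-5)² = 25)
(-S(-4) + Y)*D = (-1*0 - 1/1127)*25 = (0 - 1/1127)*25 = -1/1127*25 = -25/1127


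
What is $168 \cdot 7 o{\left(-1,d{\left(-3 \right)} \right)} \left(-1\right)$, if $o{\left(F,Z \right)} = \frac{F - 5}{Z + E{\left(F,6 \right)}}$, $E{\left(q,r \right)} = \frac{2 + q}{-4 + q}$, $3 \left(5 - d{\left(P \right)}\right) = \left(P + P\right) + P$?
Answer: $\frac{11760}{13} \approx 904.62$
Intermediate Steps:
$d{\left(P \right)} = 5 - P$ ($d{\left(P \right)} = 5 - \frac{\left(P + P\right) + P}{3} = 5 - \frac{2 P + P}{3} = 5 - \frac{3 P}{3} = 5 - P$)
$E{\left(q,r \right)} = \frac{2 + q}{-4 + q}$
$o{\left(F,Z \right)} = \frac{-5 + F}{Z + \frac{2 + F}{-4 + F}}$ ($o{\left(F,Z \right)} = \frac{F - 5}{Z + \frac{2 + F}{-4 + F}} = \frac{-5 + F}{Z + \frac{2 + F}{-4 + F}}$)
$168 \cdot 7 o{\left(-1,d{\left(-3 \right)} \right)} \left(-1\right) = 168 \cdot 7 \frac{\left(-5 - 1\right) \left(-4 - 1\right)}{2 - 1 + \left(5 - -3\right) \left(-4 - 1\right)} \left(-1\right) = 168 \cdot 7 \frac{1}{2 - 1 + \left(5 + 3\right) \left(-5\right)} \left(-6\right) \left(-5\right) \left(-1\right) = 168 \cdot 7 \frac{1}{2 - 1 + 8 \left(-5\right)} \left(-6\right) \left(-5\right) \left(-1\right) = 168 \cdot 7 \frac{1}{2 - 1 - 40} \left(-6\right) \left(-5\right) \left(-1\right) = 168 \cdot 7 \frac{1}{-39} \left(-6\right) \left(-5\right) \left(-1\right) = 168 \cdot 7 \left(\left(- \frac{1}{39}\right) \left(-6\right) \left(-5\right)\right) \left(-1\right) = 168 \cdot 7 \left(- \frac{10}{13}\right) \left(-1\right) = 168 \left(\left(- \frac{70}{13}\right) \left(-1\right)\right) = 168 \cdot \frac{70}{13} = \frac{11760}{13}$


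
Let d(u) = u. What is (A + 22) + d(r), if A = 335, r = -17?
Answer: 340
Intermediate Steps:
(A + 22) + d(r) = (335 + 22) - 17 = 357 - 17 = 340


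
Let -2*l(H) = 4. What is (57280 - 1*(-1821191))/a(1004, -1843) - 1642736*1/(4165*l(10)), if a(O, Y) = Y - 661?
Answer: -5767126243/10429160 ≈ -552.98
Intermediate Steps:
a(O, Y) = -661 + Y
l(H) = -2 (l(H) = -½*4 = -2)
(57280 - 1*(-1821191))/a(1004, -1843) - 1642736*1/(4165*l(10)) = (57280 - 1*(-1821191))/(-661 - 1843) - 1642736/((-2*(-85))*(-49*1)) = (57280 + 1821191)/(-2504) - 1642736/(170*(-49)) = 1878471*(-1/2504) - 1642736/(-8330) = -1878471/2504 - 1642736*(-1/8330) = -1878471/2504 + 821368/4165 = -5767126243/10429160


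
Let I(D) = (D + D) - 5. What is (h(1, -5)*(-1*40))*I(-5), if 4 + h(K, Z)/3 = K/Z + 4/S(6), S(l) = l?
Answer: -6360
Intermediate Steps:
h(K, Z) = -10 + 3*K/Z (h(K, Z) = -12 + 3*(K/Z + 4/6) = -12 + 3*(K/Z + 4*(1/6)) = -12 + 3*(K/Z + 2/3) = -12 + 3*(2/3 + K/Z) = -12 + (2 + 3*K/Z) = -10 + 3*K/Z)
I(D) = -5 + 2*D (I(D) = 2*D - 5 = -5 + 2*D)
(h(1, -5)*(-1*40))*I(-5) = ((-10 + 3*1/(-5))*(-1*40))*(-5 + 2*(-5)) = ((-10 + 3*1*(-1/5))*(-40))*(-5 - 10) = ((-10 - 3/5)*(-40))*(-15) = -53/5*(-40)*(-15) = 424*(-15) = -6360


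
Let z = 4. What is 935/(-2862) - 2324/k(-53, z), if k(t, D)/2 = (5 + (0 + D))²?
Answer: -125977/8586 ≈ -14.672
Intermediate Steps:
k(t, D) = 2*(5 + D)² (k(t, D) = 2*(5 + (0 + D))² = 2*(5 + D)²)
935/(-2862) - 2324/k(-53, z) = 935/(-2862) - 2324*1/(2*(5 + 4)²) = 935*(-1/2862) - 2324/(2*9²) = -935/2862 - 2324/(2*81) = -935/2862 - 2324/162 = -935/2862 - 2324*1/162 = -935/2862 - 1162/81 = -125977/8586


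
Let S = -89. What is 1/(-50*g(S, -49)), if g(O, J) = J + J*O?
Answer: -1/215600 ≈ -4.6382e-6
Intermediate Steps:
1/(-50*g(S, -49)) = 1/(-(-2450)*(1 - 89)) = 1/(-(-2450)*(-88)) = 1/(-50*4312) = 1/(-215600) = -1/215600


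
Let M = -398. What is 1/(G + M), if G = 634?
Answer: 1/236 ≈ 0.0042373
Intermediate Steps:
1/(G + M) = 1/(634 - 398) = 1/236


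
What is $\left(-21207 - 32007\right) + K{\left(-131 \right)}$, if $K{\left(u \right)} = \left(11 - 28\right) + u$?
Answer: $-53362$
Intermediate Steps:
$K{\left(u \right)} = -17 + u$
$\left(-21207 - 32007\right) + K{\left(-131 \right)} = \left(-21207 - 32007\right) - 148 = -53214 - 148 = -53362$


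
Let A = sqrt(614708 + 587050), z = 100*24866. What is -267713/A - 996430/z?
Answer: -99643/248660 - 267713*sqrt(1201758)/1201758 ≈ -244.61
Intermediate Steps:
z = 2486600
A = sqrt(1201758) ≈ 1096.2
-267713/A - 996430/z = -267713*sqrt(1201758)/1201758 - 996430/2486600 = -267713*sqrt(1201758)/1201758 - 996430*1/2486600 = -267713*sqrt(1201758)/1201758 - 99643/248660 = -99643/248660 - 267713*sqrt(1201758)/1201758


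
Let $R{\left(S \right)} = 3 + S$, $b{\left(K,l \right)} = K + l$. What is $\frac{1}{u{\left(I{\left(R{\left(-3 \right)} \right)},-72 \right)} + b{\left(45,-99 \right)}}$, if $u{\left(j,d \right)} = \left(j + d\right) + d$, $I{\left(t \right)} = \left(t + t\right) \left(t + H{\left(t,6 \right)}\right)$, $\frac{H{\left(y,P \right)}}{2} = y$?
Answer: $- \frac{1}{198} \approx -0.0050505$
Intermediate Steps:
$H{\left(y,P \right)} = 2 y$
$I{\left(t \right)} = 6 t^{2}$ ($I{\left(t \right)} = \left(t + t\right) \left(t + 2 t\right) = 2 t 3 t = 6 t^{2}$)
$u{\left(j,d \right)} = j + 2 d$ ($u{\left(j,d \right)} = \left(d + j\right) + d = j + 2 d$)
$\frac{1}{u{\left(I{\left(R{\left(-3 \right)} \right)},-72 \right)} + b{\left(45,-99 \right)}} = \frac{1}{\left(6 \left(3 - 3\right)^{2} + 2 \left(-72\right)\right) + \left(45 - 99\right)} = \frac{1}{\left(6 \cdot 0^{2} - 144\right) - 54} = \frac{1}{\left(6 \cdot 0 - 144\right) - 54} = \frac{1}{\left(0 - 144\right) - 54} = \frac{1}{-144 - 54} = \frac{1}{-198} = - \frac{1}{198}$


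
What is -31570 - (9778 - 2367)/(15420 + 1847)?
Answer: -545126601/17267 ≈ -31570.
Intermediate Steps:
-31570 - (9778 - 2367)/(15420 + 1847) = -31570 - 7411/17267 = -545126601/17267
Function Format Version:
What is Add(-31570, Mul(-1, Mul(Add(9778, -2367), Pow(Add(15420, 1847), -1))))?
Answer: Rational(-545126601, 17267) ≈ -31570.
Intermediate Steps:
Add(-31570, Mul(-1, Mul(Add(9778, -2367), Pow(Add(15420, 1847), -1)))) = Add(-31570, Mul(-1, Mul(7411, Pow(17267, -1)))) = Add(-31570, Mul(-1, Mul(7411, Rational(1, 17267)))) = Add(-31570, Mul(-1, Rational(7411, 17267))) = Add(-31570, Rational(-7411, 17267)) = Rational(-545126601, 17267)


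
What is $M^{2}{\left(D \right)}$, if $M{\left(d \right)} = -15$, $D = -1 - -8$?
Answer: $225$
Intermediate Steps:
$D = 7$ ($D = -1 + 8 = 7$)
$M^{2}{\left(D \right)} = \left(-15\right)^{2} = 225$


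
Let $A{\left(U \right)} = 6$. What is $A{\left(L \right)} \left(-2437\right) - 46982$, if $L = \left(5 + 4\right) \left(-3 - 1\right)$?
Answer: $-61604$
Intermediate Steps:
$L = -36$ ($L = 9 \left(-4\right) = -36$)
$A{\left(L \right)} \left(-2437\right) - 46982 = 6 \left(-2437\right) - 46982 = -14622 - 46982 = -61604$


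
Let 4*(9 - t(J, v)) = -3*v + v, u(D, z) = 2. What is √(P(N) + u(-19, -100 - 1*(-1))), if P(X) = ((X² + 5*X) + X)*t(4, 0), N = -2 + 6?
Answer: √362 ≈ 19.026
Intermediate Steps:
N = 4
t(J, v) = 9 + v/2 (t(J, v) = 9 - (-3*v + v)/4 = 9 - (-1)*v/2 = 9 + v/2)
P(X) = 9*X² + 54*X (P(X) = ((X² + 5*X) + X)*(9 + (½)*0) = (X² + 6*X)*(9 + 0) = (X² + 6*X)*9 = 9*X² + 54*X)
√(P(N) + u(-19, -100 - 1*(-1))) = √(9*4*(6 + 4) + 2) = √(9*4*10 + 2) = √(360 + 2) = √362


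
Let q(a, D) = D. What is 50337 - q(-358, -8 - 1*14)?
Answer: 50359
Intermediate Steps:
50337 - q(-358, -8 - 1*14) = 50337 - (-8 - 1*14) = 50337 - (-8 - 14) = 50337 - 1*(-22) = 50337 + 22 = 50359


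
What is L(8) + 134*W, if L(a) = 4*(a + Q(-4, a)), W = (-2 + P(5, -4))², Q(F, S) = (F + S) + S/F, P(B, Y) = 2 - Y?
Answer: 2184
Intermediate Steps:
Q(F, S) = F + S + S/F
W = 16 (W = (-2 + (2 - 1*(-4)))² = (-2 + (2 + 4))² = (-2 + 6)² = 4² = 16)
L(a) = -16 + 7*a (L(a) = 4*(a + (-4 + a + a/(-4))) = 4*(a + (-4 + a + a*(-¼))) = 4*(a + (-4 + a - a/4)) = 4*(a + (-4 + 3*a/4)) = 4*(-4 + 7*a/4) = -16 + 7*a)
L(8) + 134*W = (-16 + 7*8) + 134*16 = (-16 + 56) + 2144 = 40 + 2144 = 2184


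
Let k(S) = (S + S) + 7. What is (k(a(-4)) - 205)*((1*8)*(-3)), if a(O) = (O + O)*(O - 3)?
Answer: 2064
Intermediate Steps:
a(O) = 2*O*(-3 + O) (a(O) = (2*O)*(-3 + O) = 2*O*(-3 + O))
k(S) = 7 + 2*S (k(S) = 2*S + 7 = 7 + 2*S)
(k(a(-4)) - 205)*((1*8)*(-3)) = ((7 + 2*(2*(-4)*(-3 - 4))) - 205)*((1*8)*(-3)) = ((7 + 2*(2*(-4)*(-7))) - 205)*(8*(-3)) = ((7 + 2*56) - 205)*(-24) = ((7 + 112) - 205)*(-24) = (119 - 205)*(-24) = -86*(-24) = 2064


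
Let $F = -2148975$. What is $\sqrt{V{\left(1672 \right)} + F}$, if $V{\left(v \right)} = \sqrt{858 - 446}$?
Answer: $\sqrt{-2148975 + 2 \sqrt{103}} \approx 1465.9 i$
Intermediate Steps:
$V{\left(v \right)} = 2 \sqrt{103}$ ($V{\left(v \right)} = \sqrt{412} = 2 \sqrt{103}$)
$\sqrt{V{\left(1672 \right)} + F} = \sqrt{2 \sqrt{103} - 2148975} = \sqrt{-2148975 + 2 \sqrt{103}}$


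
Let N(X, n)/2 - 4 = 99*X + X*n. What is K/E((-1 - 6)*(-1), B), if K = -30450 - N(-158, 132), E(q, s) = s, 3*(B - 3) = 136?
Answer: 127614/145 ≈ 880.10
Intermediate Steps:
B = 145/3 (B = 3 + (⅓)*136 = 3 + 136/3 = 145/3 ≈ 48.333)
N(X, n) = 8 + 198*X + 2*X*n (N(X, n) = 8 + 2*(99*X + X*n) = 8 + (198*X + 2*X*n) = 8 + 198*X + 2*X*n)
K = 42538 (K = -30450 - (8 + 198*(-158) + 2*(-158)*132) = -30450 - (8 - 31284 - 41712) = -30450 - 1*(-72988) = -30450 + 72988 = 42538)
K/E((-1 - 6)*(-1), B) = 42538/(145/3) = 42538*(3/145) = 127614/145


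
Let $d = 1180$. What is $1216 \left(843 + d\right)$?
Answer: $2459968$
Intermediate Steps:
$1216 \left(843 + d\right) = 1216 \left(843 + 1180\right) = 1216 \cdot 2023 = 2459968$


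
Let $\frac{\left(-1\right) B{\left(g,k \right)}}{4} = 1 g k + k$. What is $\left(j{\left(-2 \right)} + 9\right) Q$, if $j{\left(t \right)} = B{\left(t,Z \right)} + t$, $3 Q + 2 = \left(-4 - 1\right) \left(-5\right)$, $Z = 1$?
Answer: $\frac{253}{3} \approx 84.333$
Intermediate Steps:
$B{\left(g,k \right)} = - 4 k - 4 g k$ ($B{\left(g,k \right)} = - 4 \left(1 g k + k\right) = - 4 \left(g k + k\right) = - 4 \left(k + g k\right) = - 4 k - 4 g k$)
$Q = \frac{23}{3}$ ($Q = - \frac{2}{3} + \frac{\left(-4 - 1\right) \left(-5\right)}{3} = - \frac{2}{3} + \frac{\left(-5\right) \left(-5\right)}{3} = - \frac{2}{3} + \frac{1}{3} \cdot 25 = - \frac{2}{3} + \frac{25}{3} = \frac{23}{3} \approx 7.6667$)
$j{\left(t \right)} = -4 - 3 t$ ($j{\left(t \right)} = \left(-4\right) 1 \left(1 + t\right) + t = \left(-4 - 4 t\right) + t = -4 - 3 t$)
$\left(j{\left(-2 \right)} + 9\right) Q = \left(\left(-4 - -6\right) + 9\right) \frac{23}{3} = \left(\left(-4 + 6\right) + 9\right) \frac{23}{3} = \left(2 + 9\right) \frac{23}{3} = 11 \cdot \frac{23}{3} = \frac{253}{3}$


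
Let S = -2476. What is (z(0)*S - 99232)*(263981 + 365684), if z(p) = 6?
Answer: -71837220520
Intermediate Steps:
(z(0)*S - 99232)*(263981 + 365684) = (6*(-2476) - 99232)*(263981 + 365684) = (-14856 - 99232)*629665 = -114088*629665 = -71837220520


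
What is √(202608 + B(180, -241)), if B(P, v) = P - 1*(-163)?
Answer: √202951 ≈ 450.50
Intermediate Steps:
B(P, v) = 163 + P (B(P, v) = P + 163 = 163 + P)
√(202608 + B(180, -241)) = √(202608 + (163 + 180)) = √(202608 + 343) = √202951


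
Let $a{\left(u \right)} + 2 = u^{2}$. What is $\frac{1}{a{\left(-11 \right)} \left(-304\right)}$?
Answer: $- \frac{1}{36176} \approx -2.7643 \cdot 10^{-5}$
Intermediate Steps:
$a{\left(u \right)} = -2 + u^{2}$
$\frac{1}{a{\left(-11 \right)} \left(-304\right)} = \frac{1}{\left(-2 + \left(-11\right)^{2}\right) \left(-304\right)} = \frac{1}{\left(-2 + 121\right) \left(-304\right)} = \frac{1}{119 \left(-304\right)} = \frac{1}{-36176} = - \frac{1}{36176}$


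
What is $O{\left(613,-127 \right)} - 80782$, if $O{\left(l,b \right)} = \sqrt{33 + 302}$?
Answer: $-80782 + \sqrt{335} \approx -80764.0$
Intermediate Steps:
$O{\left(l,b \right)} = \sqrt{335}$
$O{\left(613,-127 \right)} - 80782 = \sqrt{335} - 80782 = -80782 + \sqrt{335}$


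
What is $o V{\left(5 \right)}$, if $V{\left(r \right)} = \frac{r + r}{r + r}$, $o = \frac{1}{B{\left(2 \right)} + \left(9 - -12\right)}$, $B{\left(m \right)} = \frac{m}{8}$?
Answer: $\frac{4}{85} \approx 0.047059$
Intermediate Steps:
$B{\left(m \right)} = \frac{m}{8}$ ($B{\left(m \right)} = m \frac{1}{8} = \frac{m}{8}$)
$o = \frac{4}{85}$ ($o = \frac{1}{\frac{1}{8} \cdot 2 + \left(9 - -12\right)} = \frac{1}{\frac{1}{4} + \left(9 + 12\right)} = \frac{1}{\frac{1}{4} + 21} = \frac{1}{\frac{85}{4}} = \frac{4}{85} \approx 0.047059$)
$V{\left(r \right)} = 1$ ($V{\left(r \right)} = \frac{2 r}{2 r} = 2 r \frac{1}{2 r} = 1$)
$o V{\left(5 \right)} = \frac{4}{85} \cdot 1 = \frac{4}{85}$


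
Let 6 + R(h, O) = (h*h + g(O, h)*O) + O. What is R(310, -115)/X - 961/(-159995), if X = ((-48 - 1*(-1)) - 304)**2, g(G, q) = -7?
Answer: 15603352241/19711543995 ≈ 0.79158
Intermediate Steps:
R(h, O) = -6 + h**2 - 6*O (R(h, O) = -6 + ((h*h - 7*O) + O) = -6 + ((h**2 - 7*O) + O) = -6 + (h**2 - 6*O) = -6 + h**2 - 6*O)
X = 123201 (X = ((-48 + 1) - 304)**2 = (-47 - 304)**2 = (-351)**2 = 123201)
R(310, -115)/X - 961/(-159995) = (-6 + 310**2 - 6*(-115))/123201 - 961/(-159995) = (-6 + 96100 + 690)*(1/123201) - 961*(-1/159995) = 96784*(1/123201) + 961/159995 = 96784/123201 + 961/159995 = 15603352241/19711543995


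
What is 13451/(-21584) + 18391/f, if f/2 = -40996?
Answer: -187478217/221214416 ≈ -0.84750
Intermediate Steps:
f = -81992 (f = 2*(-40996) = -81992)
13451/(-21584) + 18391/f = 13451/(-21584) + 18391/(-81992) = 13451*(-1/21584) + 18391*(-1/81992) = -13451/21584 - 18391/81992 = -187478217/221214416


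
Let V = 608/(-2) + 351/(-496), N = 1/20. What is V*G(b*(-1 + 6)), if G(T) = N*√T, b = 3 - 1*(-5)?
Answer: -30227*√10/992 ≈ -96.357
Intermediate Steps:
N = 1/20 ≈ 0.050000
b = 8 (b = 3 + 5 = 8)
V = -151135/496 (V = 608*(-½) + 351*(-1/496) = -304 - 351/496 = -151135/496 ≈ -304.71)
G(T) = √T/20
V*G(b*(-1 + 6)) = -30227*√(8*(-1 + 6))/1984 = -30227*√(8*5)/1984 = -30227*√40/1984 = -30227*2*√10/1984 = -30227*√10/992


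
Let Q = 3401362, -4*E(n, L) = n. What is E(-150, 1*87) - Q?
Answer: -6802649/2 ≈ -3.4013e+6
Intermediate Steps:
E(n, L) = -n/4
E(-150, 1*87) - Q = -¼*(-150) - 1*3401362 = 75/2 - 3401362 = -6802649/2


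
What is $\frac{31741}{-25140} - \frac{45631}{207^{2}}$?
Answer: $- \frac{835744483}{359074620} \approx -2.3275$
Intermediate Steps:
$\frac{31741}{-25140} - \frac{45631}{207^{2}} = 31741 \left(- \frac{1}{25140}\right) - \frac{45631}{42849} = - \frac{31741}{25140} - \frac{45631}{42849} = - \frac{835744483}{359074620}$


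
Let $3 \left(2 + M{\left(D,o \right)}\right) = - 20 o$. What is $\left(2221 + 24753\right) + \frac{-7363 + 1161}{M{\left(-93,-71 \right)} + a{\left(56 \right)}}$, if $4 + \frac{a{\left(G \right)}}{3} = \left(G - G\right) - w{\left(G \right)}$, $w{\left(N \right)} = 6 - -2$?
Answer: $\frac{17604719}{653} \approx 26960.0$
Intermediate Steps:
$w{\left(N \right)} = 8$ ($w{\left(N \right)} = 6 + 2 = 8$)
$M{\left(D,o \right)} = -2 - \frac{20 o}{3}$ ($M{\left(D,o \right)} = -2 + \frac{\left(-20\right) o}{3} = -2 - \frac{20 o}{3}$)
$a{\left(G \right)} = -36$ ($a{\left(G \right)} = -12 + 3 \left(\left(G - G\right) - 8\right) = -12 + 3 \left(0 - 8\right) = -12 + 3 \left(-8\right) = -12 - 24 = -36$)
$\left(2221 + 24753\right) + \frac{-7363 + 1161}{M{\left(-93,-71 \right)} + a{\left(56 \right)}} = \left(2221 + 24753\right) + \frac{-7363 + 1161}{\left(-2 - - \frac{1420}{3}\right) - 36} = 26974 - \frac{6202}{\left(-2 + \frac{1420}{3}\right) - 36} = 26974 - \frac{6202}{\frac{1414}{3} - 36} = 26974 - \frac{6202}{\frac{1306}{3}} = 26974 - \frac{9303}{653} = \frac{17604719}{653}$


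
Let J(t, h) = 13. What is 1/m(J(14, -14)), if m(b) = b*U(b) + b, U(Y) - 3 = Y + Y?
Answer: 1/390 ≈ 0.0025641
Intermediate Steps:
U(Y) = 3 + 2*Y (U(Y) = 3 + (Y + Y) = 3 + 2*Y)
m(b) = b + b*(3 + 2*b) (m(b) = b*(3 + 2*b) + b = b + b*(3 + 2*b))
1/m(J(14, -14)) = 1/(2*13*(2 + 13)) = 1/(2*13*15) = 1/390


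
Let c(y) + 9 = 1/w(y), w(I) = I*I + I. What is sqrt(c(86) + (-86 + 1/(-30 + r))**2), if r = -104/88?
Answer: sqrt(48687333665455578)/2566326 ≈ 85.980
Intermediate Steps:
w(I) = I + I**2 (w(I) = I**2 + I = I + I**2)
r = -13/11 (r = -104*1/88 = -13/11 ≈ -1.1818)
c(y) = -9 + 1/(y*(1 + y))
sqrt(c(86) + (-86 + 1/(-30 + r))**2) = sqrt((-9 + 1/(86*(1 + 86))) + (-86 + 1/(-30 - 13/11))**2) = sqrt((-9 + (1/86)/87) + (-86 + 1/(-343/11))**2) = sqrt((-9 + (1/86)*(1/87)) + (-86 - 11/343)**2) = sqrt((-9 + 1/7482) + (-29509/343)**2) = sqrt(-67337/7482 + 870781081/117649) = sqrt(6507261917329/880249818) = sqrt(48687333665455578)/2566326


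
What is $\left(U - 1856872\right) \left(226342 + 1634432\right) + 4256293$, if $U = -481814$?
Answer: $-4351761846671$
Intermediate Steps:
$\left(U - 1856872\right) \left(226342 + 1634432\right) + 4256293 = \left(-481814 - 1856872\right) \left(226342 + 1634432\right) + 4256293 = \left(-2338686\right) 1860774 + 4256293 = -4351766102964 + 4256293 = -4351761846671$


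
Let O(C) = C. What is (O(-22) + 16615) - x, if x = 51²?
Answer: 13992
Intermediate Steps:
x = 2601
(O(-22) + 16615) - x = (-22 + 16615) - 1*2601 = 16593 - 2601 = 13992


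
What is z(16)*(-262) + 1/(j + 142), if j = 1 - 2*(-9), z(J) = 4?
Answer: -168727/161 ≈ -1048.0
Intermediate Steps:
j = 19 (j = 1 + 18 = 19)
z(16)*(-262) + 1/(j + 142) = 4*(-262) + 1/(19 + 142) = -1048 + 1/161 = -168727/161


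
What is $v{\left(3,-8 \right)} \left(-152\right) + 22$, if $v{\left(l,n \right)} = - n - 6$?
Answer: $-282$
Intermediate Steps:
$v{\left(l,n \right)} = -6 - n$ ($v{\left(l,n \right)} = - n - 6 = -6 - n$)
$v{\left(3,-8 \right)} \left(-152\right) + 22 = \left(-6 - -8\right) \left(-152\right) + 22 = \left(-6 + 8\right) \left(-152\right) + 22 = 2 \left(-152\right) + 22 = -304 + 22 = -282$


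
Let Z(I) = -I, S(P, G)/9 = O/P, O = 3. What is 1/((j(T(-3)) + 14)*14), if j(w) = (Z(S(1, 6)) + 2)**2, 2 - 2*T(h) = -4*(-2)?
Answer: 1/8946 ≈ 0.00011178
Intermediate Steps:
T(h) = -3 (T(h) = 1 - (-2)*(-2) = 1 - 1/2*8 = 1 - 4 = -3)
S(P, G) = 27/P (S(P, G) = 9*(3/P) = 27/P)
j(w) = 625 (j(w) = (-27/1 + 2)**2 = (-27 + 2)**2 = (-25)**2 = 625)
1/((j(T(-3)) + 14)*14) = 1/((625 + 14)*14) = 1/(639*14) = 1/8946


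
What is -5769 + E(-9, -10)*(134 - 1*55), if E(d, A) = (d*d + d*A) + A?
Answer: 6950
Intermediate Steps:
E(d, A) = A + d² + A*d (E(d, A) = (d² + A*d) + A = A + d² + A*d)
-5769 + E(-9, -10)*(134 - 1*55) = -5769 + (-10 + (-9)² - 10*(-9))*(134 - 1*55) = -5769 + (-10 + 81 + 90)*(134 - 55) = -5769 + 161*79 = -5769 + 12719 = 6950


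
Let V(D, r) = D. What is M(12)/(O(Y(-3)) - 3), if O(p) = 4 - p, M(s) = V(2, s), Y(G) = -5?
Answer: ⅓ ≈ 0.33333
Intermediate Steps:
M(s) = 2
O(p) = 4 - p
M(12)/(O(Y(-3)) - 3) = 2/((4 - 1*(-5)) - 3) = 2/((4 + 5) - 3) = 2/(9 - 3) = 2/6 = 2*(⅙) = ⅓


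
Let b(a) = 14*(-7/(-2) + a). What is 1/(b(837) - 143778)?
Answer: -1/132011 ≈ -7.5751e-6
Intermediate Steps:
b(a) = 49 + 14*a (b(a) = 14*(-7*(-1/2) + a) = 14*(7/2 + a) = 49 + 14*a)
1/(b(837) - 143778) = 1/((49 + 14*837) - 143778) = 1/((49 + 11718) - 143778) = 1/(11767 - 143778) = 1/(-132011) = -1/132011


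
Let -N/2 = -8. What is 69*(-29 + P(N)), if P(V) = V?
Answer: -897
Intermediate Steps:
N = 16 (N = -2*(-8) = 16)
69*(-29 + P(N)) = 69*(-29 + 16) = 69*(-13) = -897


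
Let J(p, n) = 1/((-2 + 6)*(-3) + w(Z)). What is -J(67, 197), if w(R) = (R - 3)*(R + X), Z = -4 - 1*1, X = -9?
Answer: -1/100 ≈ -0.010000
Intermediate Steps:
Z = -5 (Z = -4 - 1 = -5)
w(R) = (-9 + R)*(-3 + R) (w(R) = (R - 3)*(R - 9) = (-3 + R)*(-9 + R) = (-9 + R)*(-3 + R))
J(p, n) = 1/100 (J(p, n) = 1/((-2 + 6)*(-3) + (27 + (-5)² - 12*(-5))) = 1/(4*(-3) + (27 + 25 + 60)) = 1/(-12 + 112) = 1/100)
-J(67, 197) = -1*1/100 = -1/100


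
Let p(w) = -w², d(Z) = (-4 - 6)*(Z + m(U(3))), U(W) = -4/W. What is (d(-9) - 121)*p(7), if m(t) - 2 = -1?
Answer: 2009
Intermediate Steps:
m(t) = 1 (m(t) = 2 - 1 = 1)
d(Z) = -10 - 10*Z (d(Z) = (-4 - 6)*(Z + 1) = -10*(1 + Z) = -10 - 10*Z)
(d(-9) - 121)*p(7) = ((-10 - 10*(-9)) - 121)*(-1*7²) = ((-10 + 90) - 121)*(-1*49) = (80 - 121)*(-49) = -41*(-49) = 2009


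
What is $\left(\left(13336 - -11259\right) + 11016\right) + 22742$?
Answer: $58353$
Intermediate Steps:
$\left(\left(13336 - -11259\right) + 11016\right) + 22742 = \left(\left(13336 + 11259\right) + 11016\right) + 22742 = \left(24595 + 11016\right) + 22742 = 35611 + 22742 = 58353$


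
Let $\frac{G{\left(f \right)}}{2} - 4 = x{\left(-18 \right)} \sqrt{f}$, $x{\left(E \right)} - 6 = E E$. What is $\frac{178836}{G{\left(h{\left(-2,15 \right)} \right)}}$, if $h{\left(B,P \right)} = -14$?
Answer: $\frac{44709}{190577} - \frac{7376985 i \sqrt{14}}{381154} \approx 0.2346 - 72.417 i$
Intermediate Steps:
$x{\left(E \right)} = 6 + E^{2}$ ($x{\left(E \right)} = 6 + E E = 6 + E^{2}$)
$G{\left(f \right)} = 8 + 660 \sqrt{f}$ ($G{\left(f \right)} = 8 + 2 \left(6 + \left(-18\right)^{2}\right) \sqrt{f} = 8 + 2 \left(6 + 324\right) \sqrt{f} = 8 + 2 \cdot 330 \sqrt{f} = 8 + 660 \sqrt{f}$)
$\frac{178836}{G{\left(h{\left(-2,15 \right)} \right)}} = \frac{178836}{8 + 660 \sqrt{-14}} = \frac{178836}{8 + 660 i \sqrt{14}}$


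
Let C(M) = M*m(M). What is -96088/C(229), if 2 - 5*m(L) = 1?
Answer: -480440/229 ≈ -2098.0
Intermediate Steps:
m(L) = 1/5 (m(L) = 2/5 - 1/5*1 = 2/5 - 1/5 = 1/5)
C(M) = M/5 (C(M) = M*(1/5) = M/5)
-96088/C(229) = -96088/((1/5)*229) = -96088/229/5 = -96088*5/229 = -480440/229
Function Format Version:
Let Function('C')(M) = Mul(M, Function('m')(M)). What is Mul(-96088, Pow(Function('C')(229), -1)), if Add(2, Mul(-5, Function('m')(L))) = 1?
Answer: Rational(-480440, 229) ≈ -2098.0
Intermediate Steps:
Function('m')(L) = Rational(1, 5) (Function('m')(L) = Add(Rational(2, 5), Mul(Rational(-1, 5), 1)) = Add(Rational(2, 5), Rational(-1, 5)) = Rational(1, 5))
Function('C')(M) = Mul(Rational(1, 5), M) (Function('C')(M) = Mul(M, Rational(1, 5)) = Mul(Rational(1, 5), M))
Mul(-96088, Pow(Function('C')(229), -1)) = Mul(-96088, Pow(Mul(Rational(1, 5), 229), -1)) = Mul(-96088, Pow(Rational(229, 5), -1)) = Mul(-96088, Rational(5, 229)) = Rational(-480440, 229)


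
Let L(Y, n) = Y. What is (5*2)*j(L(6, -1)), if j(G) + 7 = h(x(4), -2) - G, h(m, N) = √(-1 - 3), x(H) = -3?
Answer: -130 + 20*I ≈ -130.0 + 20.0*I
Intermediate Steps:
h(m, N) = 2*I (h(m, N) = √(-4) = 2*I)
j(G) = -7 - G + 2*I (j(G) = -7 + (2*I - G) = -7 + (-G + 2*I) = -7 - G + 2*I)
(5*2)*j(L(6, -1)) = (5*2)*(-7 - 1*6 + 2*I) = 10*(-7 - 6 + 2*I) = 10*(-13 + 2*I) = -130 + 20*I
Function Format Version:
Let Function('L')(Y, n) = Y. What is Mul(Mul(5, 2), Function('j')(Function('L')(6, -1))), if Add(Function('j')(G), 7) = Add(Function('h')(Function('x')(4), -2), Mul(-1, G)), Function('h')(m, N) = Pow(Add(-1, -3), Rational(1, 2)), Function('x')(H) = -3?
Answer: Add(-130, Mul(20, I)) ≈ Add(-130.00, Mul(20.000, I))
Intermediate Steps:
Function('h')(m, N) = Mul(2, I) (Function('h')(m, N) = Pow(-4, Rational(1, 2)) = Mul(2, I))
Function('j')(G) = Add(-7, Mul(-1, G), Mul(2, I)) (Function('j')(G) = Add(-7, Add(Mul(2, I), Mul(-1, G))) = Add(-7, Add(Mul(-1, G), Mul(2, I))) = Add(-7, Mul(-1, G), Mul(2, I)))
Mul(Mul(5, 2), Function('j')(Function('L')(6, -1))) = Mul(Mul(5, 2), Add(-7, Mul(-1, 6), Mul(2, I))) = Mul(10, Add(-7, -6, Mul(2, I))) = Mul(10, Add(-13, Mul(2, I))) = Add(-130, Mul(20, I))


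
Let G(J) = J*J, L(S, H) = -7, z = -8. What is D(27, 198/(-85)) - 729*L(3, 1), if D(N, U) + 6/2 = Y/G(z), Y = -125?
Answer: 326275/64 ≈ 5098.0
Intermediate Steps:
G(J) = J²
D(N, U) = -317/64 (D(N, U) = -3 - 125/((-8)²) = -3 - 125/64 = -317/64)
D(27, 198/(-85)) - 729*L(3, 1) = -317/64 - 729*(-7) = -317/64 + 5103 = 326275/64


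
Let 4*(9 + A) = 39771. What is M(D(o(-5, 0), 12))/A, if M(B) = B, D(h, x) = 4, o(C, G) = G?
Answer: 16/39735 ≈ 0.00040267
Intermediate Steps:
A = 39735/4 (A = -9 + (¼)*39771 = -9 + 39771/4 = 39735/4 ≈ 9933.8)
M(D(o(-5, 0), 12))/A = 4/(39735/4) = 4*(4/39735) = 16/39735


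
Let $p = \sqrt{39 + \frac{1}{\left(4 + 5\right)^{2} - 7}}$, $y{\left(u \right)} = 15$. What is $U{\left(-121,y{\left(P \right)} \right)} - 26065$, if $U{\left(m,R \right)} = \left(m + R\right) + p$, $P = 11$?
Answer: $-26171 + \frac{\sqrt{213638}}{74} \approx -26165.0$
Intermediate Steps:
$p = \frac{\sqrt{213638}}{74}$ ($p = \sqrt{39 + \frac{1}{9^{2} - 7}} = \sqrt{39 + \frac{1}{81 - 7}} = \sqrt{39 + \frac{1}{74}} = \sqrt{\frac{2887}{74}} = \frac{\sqrt{213638}}{74} \approx 6.2461$)
$U{\left(m,R \right)} = R + m + \frac{\sqrt{213638}}{74}$ ($U{\left(m,R \right)} = \left(m + R\right) + \frac{\sqrt{213638}}{74} = \left(R + m\right) + \frac{\sqrt{213638}}{74} = R + m + \frac{\sqrt{213638}}{74}$)
$U{\left(-121,y{\left(P \right)} \right)} - 26065 = \left(15 - 121 + \frac{\sqrt{213638}}{74}\right) - 26065 = \left(-106 + \frac{\sqrt{213638}}{74}\right) - 26065 = -26171 + \frac{\sqrt{213638}}{74}$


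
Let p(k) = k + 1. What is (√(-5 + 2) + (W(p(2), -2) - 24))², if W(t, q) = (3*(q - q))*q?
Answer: (-24 + I*√3)² ≈ 573.0 - 83.138*I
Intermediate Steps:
p(k) = 1 + k
W(t, q) = 0 (W(t, q) = (3*0)*q = 0*q = 0)
(√(-5 + 2) + (W(p(2), -2) - 24))² = (√(-5 + 2) + (0 - 24))² = (√(-3) - 24)² = (I*√3 - 24)² = (-24 + I*√3)²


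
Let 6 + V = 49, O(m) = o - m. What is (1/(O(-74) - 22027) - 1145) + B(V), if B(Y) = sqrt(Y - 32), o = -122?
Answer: -25275876/22075 + sqrt(11) ≈ -1141.7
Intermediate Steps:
O(m) = -122 - m
V = 43 (V = -6 + 49 = 43)
B(Y) = sqrt(-32 + Y)
(1/(O(-74) - 22027) - 1145) + B(V) = (1/((-122 - 1*(-74)) - 22027) - 1145) + sqrt(-32 + 43) = (1/((-122 + 74) - 22027) - 1145) + sqrt(11) = (1/(-48 - 22027) - 1145) + sqrt(11) = (1/(-22075) - 1145) + sqrt(11) = (-1/22075 - 1145) + sqrt(11) = -25275876/22075 + sqrt(11)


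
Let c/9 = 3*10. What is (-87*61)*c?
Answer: -1432890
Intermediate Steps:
c = 270 (c = 9*(3*10) = 9*30 = 270)
(-87*61)*c = -87*61*270 = -5307*270 = -1432890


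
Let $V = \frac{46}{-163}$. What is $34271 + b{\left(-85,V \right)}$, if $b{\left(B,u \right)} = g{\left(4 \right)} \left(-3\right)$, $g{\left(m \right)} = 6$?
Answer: $34253$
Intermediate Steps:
$V = - \frac{46}{163}$ ($V = 46 \left(- \frac{1}{163}\right) = - \frac{46}{163} \approx -0.28221$)
$b{\left(B,u \right)} = -18$ ($b{\left(B,u \right)} = 6 \left(-3\right) = -18$)
$34271 + b{\left(-85,V \right)} = 34271 - 18 = 34253$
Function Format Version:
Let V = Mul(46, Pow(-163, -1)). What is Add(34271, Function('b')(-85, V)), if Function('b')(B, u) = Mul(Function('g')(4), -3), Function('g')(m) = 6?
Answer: 34253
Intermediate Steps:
V = Rational(-46, 163) (V = Mul(46, Rational(-1, 163)) = Rational(-46, 163) ≈ -0.28221)
Function('b')(B, u) = -18 (Function('b')(B, u) = Mul(6, -3) = -18)
Add(34271, Function('b')(-85, V)) = Add(34271, -18) = 34253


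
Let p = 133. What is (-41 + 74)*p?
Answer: 4389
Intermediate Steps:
(-41 + 74)*p = (-41 + 74)*133 = 33*133 = 4389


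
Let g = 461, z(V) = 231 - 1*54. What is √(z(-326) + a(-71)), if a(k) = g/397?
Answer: √28079810/397 ≈ 13.348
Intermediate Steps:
z(V) = 177 (z(V) = 231 - 54 = 177)
a(k) = 461/397
√(z(-326) + a(-71)) = √(177 + 461/397) = √(70730/397) = √28079810/397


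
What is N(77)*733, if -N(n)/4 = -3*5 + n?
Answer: -181784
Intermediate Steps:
N(n) = 60 - 4*n (N(n) = -4*(-3*5 + n) = -4*(-15 + n) = 60 - 4*n)
N(77)*733 = (60 - 4*77)*733 = (60 - 308)*733 = -248*733 = -181784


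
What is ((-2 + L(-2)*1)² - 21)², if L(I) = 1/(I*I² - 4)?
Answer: 5755201/20736 ≈ 277.55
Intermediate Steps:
L(I) = 1/(-4 + I³) (L(I) = 1/(I³ - 4) = 1/(-4 + I³))
((-2 + L(-2)*1)² - 21)² = ((-2 + 1/(-4 + (-2)³))² - 21)² = ((-2 + 1/(-4 - 8))² - 21)² = ((-2 + 1/(-12))² - 21)² = ((-2 - 1/12*1)² - 21)² = ((-2 - 1/12)² - 21)² = ((-25/12)² - 21)² = (625/144 - 21)² = (-2399/144)² = 5755201/20736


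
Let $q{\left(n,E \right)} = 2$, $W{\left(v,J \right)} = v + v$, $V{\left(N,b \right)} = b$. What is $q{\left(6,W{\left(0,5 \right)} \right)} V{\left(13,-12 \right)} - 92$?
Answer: $-116$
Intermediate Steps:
$W{\left(v,J \right)} = 2 v$
$q{\left(6,W{\left(0,5 \right)} \right)} V{\left(13,-12 \right)} - 92 = 2 \left(-12\right) - 92 = -24 - 92 = -116$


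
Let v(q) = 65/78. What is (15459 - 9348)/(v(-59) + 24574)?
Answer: 36666/147449 ≈ 0.24867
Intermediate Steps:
v(q) = ⅚ (v(q) = 65*(1/78) = ⅚)
(15459 - 9348)/(v(-59) + 24574) = (15459 - 9348)/(⅚ + 24574) = 6111/(147449/6) = 6111*(6/147449) = 36666/147449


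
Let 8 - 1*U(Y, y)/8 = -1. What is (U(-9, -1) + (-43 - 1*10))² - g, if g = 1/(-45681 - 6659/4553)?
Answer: 75085207525/207992252 ≈ 361.00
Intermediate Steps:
U(Y, y) = 72 (U(Y, y) = 64 - 8*(-1) = 64 + 8 = 72)
g = -4553/207992252 (g = 1/(-45681 - 6659*1/4553) = 1/(-45681 - 6659/4553) = 1/(-207992252/4553) = -4553/207992252 ≈ -2.1890e-5)
(U(-9, -1) + (-43 - 1*10))² - g = (72 + (-43 - 1*10))² - 1*(-4553/207992252) = (72 + (-43 - 10))² + 4553/207992252 = (72 - 53)² + 4553/207992252 = 19² + 4553/207992252 = 361 + 4553/207992252 = 75085207525/207992252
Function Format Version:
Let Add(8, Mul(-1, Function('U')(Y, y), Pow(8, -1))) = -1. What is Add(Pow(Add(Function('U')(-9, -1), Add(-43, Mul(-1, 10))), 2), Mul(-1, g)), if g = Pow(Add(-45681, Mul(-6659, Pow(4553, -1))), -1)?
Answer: Rational(75085207525, 207992252) ≈ 361.00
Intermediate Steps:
Function('U')(Y, y) = 72 (Function('U')(Y, y) = Add(64, Mul(-8, -1)) = Add(64, 8) = 72)
g = Rational(-4553, 207992252) (g = Pow(Add(-45681, Mul(-6659, Rational(1, 4553))), -1) = Pow(Add(-45681, Rational(-6659, 4553)), -1) = Pow(Rational(-207992252, 4553), -1) = Rational(-4553, 207992252) ≈ -2.1890e-5)
Add(Pow(Add(Function('U')(-9, -1), Add(-43, Mul(-1, 10))), 2), Mul(-1, g)) = Add(Pow(Add(72, Add(-43, Mul(-1, 10))), 2), Mul(-1, Rational(-4553, 207992252))) = Add(Pow(Add(72, Add(-43, -10)), 2), Rational(4553, 207992252)) = Add(Pow(Add(72, -53), 2), Rational(4553, 207992252)) = Add(Pow(19, 2), Rational(4553, 207992252)) = Add(361, Rational(4553, 207992252)) = Rational(75085207525, 207992252)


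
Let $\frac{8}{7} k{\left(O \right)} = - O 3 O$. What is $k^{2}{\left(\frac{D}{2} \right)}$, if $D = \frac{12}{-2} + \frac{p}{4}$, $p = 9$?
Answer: $\frac{22325625}{262144} \approx 85.166$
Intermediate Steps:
$D = - \frac{15}{4}$ ($D = \frac{12}{-2} + \frac{9}{4} = 12 \left(- \frac{1}{2}\right) + 9 \cdot \frac{1}{4} = -6 + \frac{9}{4} = - \frac{15}{4} \approx -3.75$)
$k{\left(O \right)} = - \frac{21 O^{2}}{8}$ ($k{\left(O \right)} = \frac{7 \left(- O 3 O\right)}{8} = \frac{7 \left(- 3 O O\right)}{8} = \frac{7 \left(- 3 O^{2}\right)}{8} = - \frac{21 O^{2}}{8}$)
$k^{2}{\left(\frac{D}{2} \right)} = \left(- \frac{21 \left(- \frac{15}{4 \cdot 2}\right)^{2}}{8}\right)^{2} = \left(- \frac{21 \left(\left(- \frac{15}{4}\right) \frac{1}{2}\right)^{2}}{8}\right)^{2} = \left(- \frac{21 \left(- \frac{15}{8}\right)^{2}}{8}\right)^{2} = \left(\left(- \frac{21}{8}\right) \frac{225}{64}\right)^{2} = \left(- \frac{4725}{512}\right)^{2} = \frac{22325625}{262144}$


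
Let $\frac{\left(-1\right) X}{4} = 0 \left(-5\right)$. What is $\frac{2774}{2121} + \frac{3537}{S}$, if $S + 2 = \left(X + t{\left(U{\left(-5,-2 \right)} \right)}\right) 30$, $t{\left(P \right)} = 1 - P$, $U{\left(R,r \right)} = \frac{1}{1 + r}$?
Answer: $\frac{7662869}{123018} \approx 62.291$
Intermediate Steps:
$X = 0$ ($X = - 4 \cdot 0 \left(-5\right) = \left(-4\right) 0 = 0$)
$S = 58$ ($S = -2 + \left(0 + \left(1 - \frac{1}{1 - 2}\right)\right) 30 = -2 + \left(0 + \left(1 - \frac{1}{-1}\right)\right) 30 = -2 + \left(0 + \left(1 - -1\right)\right) 30 = -2 + \left(0 + \left(1 + 1\right)\right) 30 = -2 + \left(0 + 2\right) 30 = -2 + 2 \cdot 30 = -2 + 60 = 58$)
$\frac{2774}{2121} + \frac{3537}{S} = \frac{2774}{2121} + \frac{3537}{58} = \frac{7662869}{123018}$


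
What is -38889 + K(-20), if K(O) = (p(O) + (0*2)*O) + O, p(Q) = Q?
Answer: -38929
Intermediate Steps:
K(O) = 2*O (K(O) = (O + (0*2)*O) + O = (O + 0*O) + O = (O + 0) + O = O + O = 2*O)
-38889 + K(-20) = -38889 + 2*(-20) = -38889 - 40 = -38929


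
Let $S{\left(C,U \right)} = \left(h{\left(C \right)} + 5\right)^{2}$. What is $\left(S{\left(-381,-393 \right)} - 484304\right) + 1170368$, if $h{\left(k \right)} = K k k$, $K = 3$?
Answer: $189650484208$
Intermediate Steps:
$h{\left(k \right)} = 3 k^{2}$ ($h{\left(k \right)} = 3 k k = 3 k^{2}$)
$S{\left(C,U \right)} = \left(5 + 3 C^{2}\right)^{2}$ ($S{\left(C,U \right)} = \left(3 C^{2} + 5\right)^{2} = \left(5 + 3 C^{2}\right)^{2}$)
$\left(S{\left(-381,-393 \right)} - 484304\right) + 1170368 = \left(\left(5 + 3 \left(-381\right)^{2}\right)^{2} - 484304\right) + 1170368 = \left(\left(5 + 3 \cdot 145161\right)^{2} - 484304\right) + 1170368 = \left(\left(5 + 435483\right)^{2} - 484304\right) + 1170368 = \left(435488^{2} - 484304\right) + 1170368 = \left(189649798144 - 484304\right) + 1170368 = 189649313840 + 1170368 = 189650484208$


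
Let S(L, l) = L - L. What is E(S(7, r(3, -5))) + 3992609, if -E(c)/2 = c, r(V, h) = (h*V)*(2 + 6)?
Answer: 3992609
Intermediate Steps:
r(V, h) = 8*V*h (r(V, h) = (V*h)*8 = 8*V*h)
S(L, l) = 0
E(c) = -2*c
E(S(7, r(3, -5))) + 3992609 = -2*0 + 3992609 = 0 + 3992609 = 3992609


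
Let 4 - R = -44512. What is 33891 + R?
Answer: 78407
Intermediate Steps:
R = 44516 (R = 4 - 1*(-44512) = 4 + 44512 = 44516)
33891 + R = 33891 + 44516 = 78407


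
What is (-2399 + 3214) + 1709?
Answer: 2524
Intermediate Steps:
(-2399 + 3214) + 1709 = 815 + 1709 = 2524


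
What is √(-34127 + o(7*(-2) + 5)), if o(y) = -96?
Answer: I*√34223 ≈ 184.99*I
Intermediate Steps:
√(-34127 + o(7*(-2) + 5)) = √(-34127 - 96) = √(-34223) = I*√34223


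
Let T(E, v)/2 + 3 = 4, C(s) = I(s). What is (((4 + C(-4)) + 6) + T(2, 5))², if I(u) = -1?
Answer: 121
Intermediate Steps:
C(s) = -1
T(E, v) = 2 (T(E, v) = -6 + 2*4 = -6 + 8 = 2)
(((4 + C(-4)) + 6) + T(2, 5))² = (((4 - 1) + 6) + 2)² = ((3 + 6) + 2)² = (9 + 2)² = 11² = 121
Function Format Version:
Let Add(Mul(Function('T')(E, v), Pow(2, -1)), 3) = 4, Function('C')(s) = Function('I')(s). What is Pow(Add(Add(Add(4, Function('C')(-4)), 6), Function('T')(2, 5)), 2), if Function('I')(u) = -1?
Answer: 121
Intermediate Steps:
Function('C')(s) = -1
Function('T')(E, v) = 2 (Function('T')(E, v) = Add(-6, Mul(2, 4)) = Add(-6, 8) = 2)
Pow(Add(Add(Add(4, Function('C')(-4)), 6), Function('T')(2, 5)), 2) = Pow(Add(Add(Add(4, -1), 6), 2), 2) = Pow(Add(Add(3, 6), 2), 2) = Pow(Add(9, 2), 2) = Pow(11, 2) = 121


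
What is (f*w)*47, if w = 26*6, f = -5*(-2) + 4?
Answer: 102648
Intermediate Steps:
f = 14 (f = 10 + 4 = 14)
w = 156
(f*w)*47 = (14*156)*47 = 2184*47 = 102648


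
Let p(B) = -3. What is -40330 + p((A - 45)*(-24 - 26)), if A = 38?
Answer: -40333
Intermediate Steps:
-40330 + p((A - 45)*(-24 - 26)) = -40330 - 3 = -40333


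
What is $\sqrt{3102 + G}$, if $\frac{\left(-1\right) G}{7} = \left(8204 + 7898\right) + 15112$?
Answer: $2 i \sqrt{53849} \approx 464.11 i$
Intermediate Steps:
$G = -218498$ ($G = - 7 \left(\left(8204 + 7898\right) + 15112\right) = - 7 \left(16102 + 15112\right) = \left(-7\right) 31214 = -218498$)
$\sqrt{3102 + G} = \sqrt{3102 - 218498} = \sqrt{-215396} = 2 i \sqrt{53849}$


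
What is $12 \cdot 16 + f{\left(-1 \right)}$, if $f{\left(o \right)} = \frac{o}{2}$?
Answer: $\frac{383}{2} \approx 191.5$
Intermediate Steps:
$f{\left(o \right)} = \frac{o}{2}$ ($f{\left(o \right)} = o \frac{1}{2} = \frac{o}{2}$)
$12 \cdot 16 + f{\left(-1 \right)} = 12 \cdot 16 + \frac{1}{2} \left(-1\right) = 192 - \frac{1}{2} = \frac{383}{2}$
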